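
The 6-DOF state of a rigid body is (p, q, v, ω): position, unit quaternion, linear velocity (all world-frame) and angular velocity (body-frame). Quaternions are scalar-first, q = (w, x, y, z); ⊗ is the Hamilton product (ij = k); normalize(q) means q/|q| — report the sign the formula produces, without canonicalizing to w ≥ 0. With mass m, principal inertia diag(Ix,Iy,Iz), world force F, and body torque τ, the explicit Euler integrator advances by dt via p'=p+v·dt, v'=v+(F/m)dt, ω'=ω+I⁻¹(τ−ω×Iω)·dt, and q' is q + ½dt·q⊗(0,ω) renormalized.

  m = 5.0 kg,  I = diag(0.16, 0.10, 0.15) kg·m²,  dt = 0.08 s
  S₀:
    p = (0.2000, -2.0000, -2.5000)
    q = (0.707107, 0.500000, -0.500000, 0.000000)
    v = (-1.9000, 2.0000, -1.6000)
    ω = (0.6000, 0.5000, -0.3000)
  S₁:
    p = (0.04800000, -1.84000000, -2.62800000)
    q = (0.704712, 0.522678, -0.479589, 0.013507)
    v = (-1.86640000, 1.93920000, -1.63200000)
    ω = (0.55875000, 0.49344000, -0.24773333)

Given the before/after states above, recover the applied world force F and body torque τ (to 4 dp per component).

Δv = v₁−v₀ = (0.03360000, -0.06080000, -0.03200000)
F = m·Δv/dt = (2.1000, -3.8000, -2.0000)
Δω = ω₁−ω₀ = (-0.04125000, -0.00656000, 0.05226667)
ω₀×(Iω₀) = (-0.0075, -0.0018, -0.0180)
I·α + gyro = (-0.0900, -0.0100, 0.0800)

F = (2.1000, -3.8000, -2.0000)
τ = (-0.0900, -0.0100, 0.0800)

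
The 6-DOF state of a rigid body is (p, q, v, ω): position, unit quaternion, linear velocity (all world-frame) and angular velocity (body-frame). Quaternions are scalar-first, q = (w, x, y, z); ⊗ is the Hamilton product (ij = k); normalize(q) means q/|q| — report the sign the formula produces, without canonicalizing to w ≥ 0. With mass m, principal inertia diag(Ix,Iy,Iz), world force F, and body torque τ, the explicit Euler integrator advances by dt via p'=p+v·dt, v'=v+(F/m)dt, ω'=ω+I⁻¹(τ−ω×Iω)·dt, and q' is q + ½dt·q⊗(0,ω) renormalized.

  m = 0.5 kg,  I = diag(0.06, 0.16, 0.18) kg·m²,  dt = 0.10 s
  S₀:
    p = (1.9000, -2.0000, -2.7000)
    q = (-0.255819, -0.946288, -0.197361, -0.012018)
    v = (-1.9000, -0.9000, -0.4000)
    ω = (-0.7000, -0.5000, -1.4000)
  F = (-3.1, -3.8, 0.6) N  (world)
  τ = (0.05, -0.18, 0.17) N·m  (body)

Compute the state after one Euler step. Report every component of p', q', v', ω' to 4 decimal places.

new position p' = (1.7100, -2.0900, -2.7400)
v + (F/m)dt = (-2.5200, -1.6600, -0.2800)
(τ − ω×Iω)/I = (0.6000, -0.3900, 0.7500)
new body rate ω' = (-0.6400, -0.5390, -1.3250)
q⊗(0,ω) = (-0.7779073, 0.4493697, -1.1884811, 0.6931379)
updated quaternion q' = (-0.2937, -0.9207, -0.2559, 0.0226)

p' = (1.7100, -2.0900, -2.7400)
q' = (-0.2937, -0.9207, -0.2559, 0.0226)
v' = (-2.5200, -1.6600, -0.2800)
ω' = (-0.6400, -0.5390, -1.3250)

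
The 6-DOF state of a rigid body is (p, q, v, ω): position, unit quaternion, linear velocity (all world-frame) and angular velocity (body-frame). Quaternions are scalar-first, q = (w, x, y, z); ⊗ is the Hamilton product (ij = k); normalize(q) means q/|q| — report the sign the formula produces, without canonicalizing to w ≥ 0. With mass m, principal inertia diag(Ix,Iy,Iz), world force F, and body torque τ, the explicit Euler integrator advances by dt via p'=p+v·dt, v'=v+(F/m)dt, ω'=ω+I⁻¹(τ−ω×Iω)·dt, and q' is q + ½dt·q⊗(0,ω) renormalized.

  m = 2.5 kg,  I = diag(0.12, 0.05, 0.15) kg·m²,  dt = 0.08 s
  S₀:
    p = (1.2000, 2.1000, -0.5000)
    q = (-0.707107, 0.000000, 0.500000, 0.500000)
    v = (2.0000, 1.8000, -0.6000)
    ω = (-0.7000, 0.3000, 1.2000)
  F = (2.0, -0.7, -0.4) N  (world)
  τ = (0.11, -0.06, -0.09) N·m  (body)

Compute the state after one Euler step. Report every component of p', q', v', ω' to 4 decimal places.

p' = (1.3600, 2.2440, -0.5480)
q' = (-0.7359, 0.0377, 0.4767, 0.4793)
v' = (2.0640, 1.7776, -0.6128)
ω' = (-0.6507, 0.1637, 1.1442)

angular accel α = (0.6167, -1.7040, -0.6980)
ω + α·dt = (-0.6507, 0.1637, 1.1442)
Hamilton product q⊗(0,ω) = (-0.7500000, 0.9449749, -0.5621321, -0.4985284)
q' = normalize(q + ½dt·q⊗(0,ω)) = (-0.7359, 0.0377, 0.4767, 0.4793)
new position p' = (1.3600, 2.2440, -0.5480)
v + (F/m)dt = (2.0640, 1.7776, -0.6128)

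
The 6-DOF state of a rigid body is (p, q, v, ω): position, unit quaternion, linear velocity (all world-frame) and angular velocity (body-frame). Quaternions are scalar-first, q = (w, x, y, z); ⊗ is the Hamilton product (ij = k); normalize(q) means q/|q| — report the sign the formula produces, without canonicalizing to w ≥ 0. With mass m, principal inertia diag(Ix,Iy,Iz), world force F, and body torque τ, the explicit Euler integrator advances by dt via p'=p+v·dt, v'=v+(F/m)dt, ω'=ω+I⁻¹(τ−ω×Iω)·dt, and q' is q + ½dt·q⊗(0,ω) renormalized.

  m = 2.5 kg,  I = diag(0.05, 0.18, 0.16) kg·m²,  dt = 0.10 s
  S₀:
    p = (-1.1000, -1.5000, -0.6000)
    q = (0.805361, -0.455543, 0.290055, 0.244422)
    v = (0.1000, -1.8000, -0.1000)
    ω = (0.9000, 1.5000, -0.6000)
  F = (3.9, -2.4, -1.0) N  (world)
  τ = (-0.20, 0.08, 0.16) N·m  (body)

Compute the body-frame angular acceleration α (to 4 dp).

ω×(Iω) gyroscopic = (0.0180, 0.0594, 0.1755)
α = I⁻¹(τ − ω×Iω) = (-4.3600, 0.1144, -0.0969)

α = (-4.3600, 0.1144, -0.0969)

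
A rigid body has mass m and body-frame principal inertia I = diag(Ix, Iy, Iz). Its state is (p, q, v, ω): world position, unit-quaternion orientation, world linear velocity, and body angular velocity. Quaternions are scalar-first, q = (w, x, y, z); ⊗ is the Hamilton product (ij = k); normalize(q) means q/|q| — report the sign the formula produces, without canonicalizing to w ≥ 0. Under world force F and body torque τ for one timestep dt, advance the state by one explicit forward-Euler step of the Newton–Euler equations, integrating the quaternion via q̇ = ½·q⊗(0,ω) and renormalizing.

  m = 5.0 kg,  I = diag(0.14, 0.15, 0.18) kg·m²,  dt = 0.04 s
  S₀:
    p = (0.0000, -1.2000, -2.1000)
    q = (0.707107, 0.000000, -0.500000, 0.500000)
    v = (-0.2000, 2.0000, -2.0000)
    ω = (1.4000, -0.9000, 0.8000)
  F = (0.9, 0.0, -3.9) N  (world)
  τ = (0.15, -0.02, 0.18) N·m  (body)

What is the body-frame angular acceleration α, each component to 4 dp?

α = (1.2257, 0.1653, 1.0700)

ω×(Iω) gyroscopic = (-0.0216, -0.0448, -0.0126)
(τ − ω×Iω)/I = (1.2257, 0.1653, 1.0700)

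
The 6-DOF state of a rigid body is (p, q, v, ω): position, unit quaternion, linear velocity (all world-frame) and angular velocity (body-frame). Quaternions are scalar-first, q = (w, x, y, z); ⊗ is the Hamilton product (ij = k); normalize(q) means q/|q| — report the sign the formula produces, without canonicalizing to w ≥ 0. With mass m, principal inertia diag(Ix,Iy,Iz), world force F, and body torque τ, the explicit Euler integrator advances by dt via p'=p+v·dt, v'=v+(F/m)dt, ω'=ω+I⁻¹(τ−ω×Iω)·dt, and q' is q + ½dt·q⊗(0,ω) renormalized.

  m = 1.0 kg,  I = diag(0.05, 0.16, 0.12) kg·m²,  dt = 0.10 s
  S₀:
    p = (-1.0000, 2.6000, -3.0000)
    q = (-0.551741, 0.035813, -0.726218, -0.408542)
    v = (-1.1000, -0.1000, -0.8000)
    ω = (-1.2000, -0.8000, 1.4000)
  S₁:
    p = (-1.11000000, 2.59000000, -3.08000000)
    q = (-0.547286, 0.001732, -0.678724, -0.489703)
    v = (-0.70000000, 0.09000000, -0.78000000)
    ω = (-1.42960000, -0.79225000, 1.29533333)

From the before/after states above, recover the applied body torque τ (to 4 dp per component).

ω₁ − ω₀ = (-0.22960000, 0.00775000, -0.10466667)
gyro term ω₀×Iω₀ = (0.0448, 0.1176, 0.1056)
applied torque τ = (-0.0700, 0.1300, -0.0200)

τ = (-0.0700, 0.1300, -0.0200)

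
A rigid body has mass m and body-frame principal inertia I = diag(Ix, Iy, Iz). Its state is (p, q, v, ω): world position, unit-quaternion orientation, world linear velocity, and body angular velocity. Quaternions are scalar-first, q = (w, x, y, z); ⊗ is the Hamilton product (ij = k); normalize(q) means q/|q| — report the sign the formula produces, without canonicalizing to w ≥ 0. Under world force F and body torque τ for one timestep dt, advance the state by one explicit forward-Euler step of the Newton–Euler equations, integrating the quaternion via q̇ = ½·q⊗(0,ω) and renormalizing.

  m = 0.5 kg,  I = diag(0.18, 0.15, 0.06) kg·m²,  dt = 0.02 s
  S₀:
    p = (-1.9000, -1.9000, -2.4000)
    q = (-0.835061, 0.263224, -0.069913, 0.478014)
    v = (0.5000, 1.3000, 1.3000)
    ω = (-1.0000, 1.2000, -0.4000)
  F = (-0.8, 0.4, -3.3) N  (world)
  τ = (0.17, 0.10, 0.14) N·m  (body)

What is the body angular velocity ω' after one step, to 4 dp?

gyro term ω×Iω = (0.0432, 0.0480, 0.0360)
α = I⁻¹(τ − ω×Iω) = (0.7044, 0.3467, 1.7333)
ω' = ω + α·dt = (-0.9859, 1.2069, -0.3653)

ω' = (-0.9859, 1.2069, -0.3653)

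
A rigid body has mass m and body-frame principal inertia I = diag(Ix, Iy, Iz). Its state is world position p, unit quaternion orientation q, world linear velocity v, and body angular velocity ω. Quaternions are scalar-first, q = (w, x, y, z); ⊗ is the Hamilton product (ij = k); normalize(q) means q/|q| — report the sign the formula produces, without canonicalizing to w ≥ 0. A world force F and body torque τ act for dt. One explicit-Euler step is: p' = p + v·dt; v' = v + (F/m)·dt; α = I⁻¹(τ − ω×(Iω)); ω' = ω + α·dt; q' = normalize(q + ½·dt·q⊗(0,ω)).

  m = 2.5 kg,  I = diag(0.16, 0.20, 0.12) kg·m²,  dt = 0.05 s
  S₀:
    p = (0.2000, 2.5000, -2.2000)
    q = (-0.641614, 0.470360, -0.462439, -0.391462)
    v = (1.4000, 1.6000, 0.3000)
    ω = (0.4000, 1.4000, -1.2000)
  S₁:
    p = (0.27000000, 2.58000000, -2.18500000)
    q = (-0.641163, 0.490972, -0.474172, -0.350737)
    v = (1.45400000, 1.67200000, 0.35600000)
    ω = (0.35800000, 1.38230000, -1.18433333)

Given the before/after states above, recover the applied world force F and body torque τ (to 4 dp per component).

Δω = ω₁−ω₀ = (-0.04200000, -0.01770000, 0.01566667)
I·α + gyro = (0.0000, -0.0900, 0.0600)
velocity change Δv = (0.05400000, 0.07200000, 0.05600000)
m·(v₁−v₀)/dt = (2.7000, 3.6000, 2.8000)

F = (2.7000, 3.6000, 2.8000)
τ = (0.0000, -0.0900, 0.0600)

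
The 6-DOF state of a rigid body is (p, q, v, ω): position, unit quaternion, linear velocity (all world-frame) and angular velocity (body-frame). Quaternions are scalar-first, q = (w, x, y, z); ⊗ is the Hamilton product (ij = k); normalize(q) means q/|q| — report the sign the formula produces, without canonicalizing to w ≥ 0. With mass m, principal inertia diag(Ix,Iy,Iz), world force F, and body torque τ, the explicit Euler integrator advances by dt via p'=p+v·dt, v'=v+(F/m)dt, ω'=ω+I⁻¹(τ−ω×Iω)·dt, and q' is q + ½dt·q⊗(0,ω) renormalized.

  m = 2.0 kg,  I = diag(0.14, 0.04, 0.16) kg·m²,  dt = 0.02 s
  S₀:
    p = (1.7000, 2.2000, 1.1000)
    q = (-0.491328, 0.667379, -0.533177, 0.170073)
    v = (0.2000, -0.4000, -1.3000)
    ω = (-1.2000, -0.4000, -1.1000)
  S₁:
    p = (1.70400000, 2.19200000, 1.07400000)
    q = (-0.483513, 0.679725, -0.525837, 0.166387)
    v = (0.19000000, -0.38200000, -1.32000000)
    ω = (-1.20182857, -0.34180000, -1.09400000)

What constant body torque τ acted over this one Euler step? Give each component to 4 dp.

ω₁ − ω₀ = (-0.00182857, 0.05820000, 0.00600000)
gyro term ω₀×Iω₀ = (0.0528, -0.0264, -0.0480)
τ = I·(Δω/dt) + ω₀×(Iω₀) = (0.0400, 0.0900, 0.0000)

τ = (0.0400, 0.0900, 0.0000)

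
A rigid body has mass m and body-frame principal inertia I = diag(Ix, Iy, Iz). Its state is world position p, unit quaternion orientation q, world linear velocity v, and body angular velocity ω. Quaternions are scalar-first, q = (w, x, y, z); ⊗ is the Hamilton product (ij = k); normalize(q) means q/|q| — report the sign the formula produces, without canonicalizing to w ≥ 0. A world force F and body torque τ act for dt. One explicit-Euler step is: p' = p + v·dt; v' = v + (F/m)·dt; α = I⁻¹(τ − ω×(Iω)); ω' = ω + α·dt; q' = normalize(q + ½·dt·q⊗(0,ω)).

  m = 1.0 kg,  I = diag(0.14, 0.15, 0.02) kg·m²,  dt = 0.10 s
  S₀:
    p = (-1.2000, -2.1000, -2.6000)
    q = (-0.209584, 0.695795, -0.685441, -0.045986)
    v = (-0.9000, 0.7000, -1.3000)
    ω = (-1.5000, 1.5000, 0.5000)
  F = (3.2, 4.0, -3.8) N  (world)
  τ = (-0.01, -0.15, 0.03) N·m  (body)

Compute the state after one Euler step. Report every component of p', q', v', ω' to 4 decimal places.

p' = (-1.2900, -2.0300, -2.7300)
q' = (-0.1042, 0.6937, -0.7109, -0.0502)
v' = (-0.5800, 1.1000, -1.6800)
ω' = (-1.4375, 1.4600, 0.7625)

ω×(Iω) gyroscopic = (-0.0975, -0.0900, -0.0225)
α = I⁻¹(τ − ω×Iω) = (0.6250, -0.4000, 2.6250)
ω + α·dt = (-1.4375, 1.4600, 0.7625)
q⊗(0,ω) = (2.0948470, 0.0406345, -0.5932945, -0.0892610)
q + ½dt·q⊗(0,ω), renormalized = (-0.1042, 0.6937, -0.7109, -0.0502)
a = F/m = (3.2000, 4.0000, -3.8000)
p + v·dt = (-1.2900, -2.0300, -2.7300)
v + (F/m)dt = (-0.5800, 1.1000, -1.6800)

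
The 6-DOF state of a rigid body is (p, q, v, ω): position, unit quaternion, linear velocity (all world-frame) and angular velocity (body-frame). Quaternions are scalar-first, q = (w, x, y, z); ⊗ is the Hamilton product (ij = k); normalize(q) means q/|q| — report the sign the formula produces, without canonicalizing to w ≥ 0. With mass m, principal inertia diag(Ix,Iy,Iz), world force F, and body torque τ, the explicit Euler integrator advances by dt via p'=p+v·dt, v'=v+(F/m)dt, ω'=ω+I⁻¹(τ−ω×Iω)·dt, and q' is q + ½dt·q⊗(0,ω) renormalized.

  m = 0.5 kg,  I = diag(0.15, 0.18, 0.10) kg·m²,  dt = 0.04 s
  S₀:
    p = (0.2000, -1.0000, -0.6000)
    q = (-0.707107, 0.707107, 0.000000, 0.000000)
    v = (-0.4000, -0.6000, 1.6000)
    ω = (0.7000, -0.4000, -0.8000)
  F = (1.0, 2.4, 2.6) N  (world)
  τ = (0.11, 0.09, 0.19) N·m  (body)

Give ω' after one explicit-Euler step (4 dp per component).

precession coupling ω×(Iω) = (-0.0256, -0.0280, -0.0084)
angular accel α = (0.9040, 0.6556, 1.9840)
ω' = ω + α·dt = (0.7362, -0.3738, -0.7206)

ω' = (0.7362, -0.3738, -0.7206)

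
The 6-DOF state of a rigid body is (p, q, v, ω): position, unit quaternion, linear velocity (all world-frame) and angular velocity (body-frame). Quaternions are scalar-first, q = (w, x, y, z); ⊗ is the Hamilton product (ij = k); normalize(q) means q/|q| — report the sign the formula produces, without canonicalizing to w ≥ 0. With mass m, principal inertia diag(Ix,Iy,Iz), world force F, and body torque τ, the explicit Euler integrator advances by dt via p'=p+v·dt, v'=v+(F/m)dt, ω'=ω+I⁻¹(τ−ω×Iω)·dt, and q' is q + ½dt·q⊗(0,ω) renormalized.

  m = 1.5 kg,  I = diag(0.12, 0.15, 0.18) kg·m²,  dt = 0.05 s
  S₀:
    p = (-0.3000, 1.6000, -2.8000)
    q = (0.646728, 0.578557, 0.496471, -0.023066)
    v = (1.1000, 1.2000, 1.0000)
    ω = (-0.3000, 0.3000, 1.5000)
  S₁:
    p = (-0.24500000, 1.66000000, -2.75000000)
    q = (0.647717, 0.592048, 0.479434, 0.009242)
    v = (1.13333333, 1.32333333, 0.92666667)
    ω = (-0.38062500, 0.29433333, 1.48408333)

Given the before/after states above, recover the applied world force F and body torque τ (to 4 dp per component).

velocity change Δv = (0.03333333, 0.12333333, -0.07333333)
m·(v₁−v₀)/dt = (1.0000, 3.7000, -2.2000)
ω₁ − ω₀ = (-0.08062500, -0.00566667, -0.01591667)
I·α + gyro = (-0.1800, 0.0100, -0.0600)

F = (1.0000, 3.7000, -2.2000)
τ = (-0.1800, 0.0100, -0.0600)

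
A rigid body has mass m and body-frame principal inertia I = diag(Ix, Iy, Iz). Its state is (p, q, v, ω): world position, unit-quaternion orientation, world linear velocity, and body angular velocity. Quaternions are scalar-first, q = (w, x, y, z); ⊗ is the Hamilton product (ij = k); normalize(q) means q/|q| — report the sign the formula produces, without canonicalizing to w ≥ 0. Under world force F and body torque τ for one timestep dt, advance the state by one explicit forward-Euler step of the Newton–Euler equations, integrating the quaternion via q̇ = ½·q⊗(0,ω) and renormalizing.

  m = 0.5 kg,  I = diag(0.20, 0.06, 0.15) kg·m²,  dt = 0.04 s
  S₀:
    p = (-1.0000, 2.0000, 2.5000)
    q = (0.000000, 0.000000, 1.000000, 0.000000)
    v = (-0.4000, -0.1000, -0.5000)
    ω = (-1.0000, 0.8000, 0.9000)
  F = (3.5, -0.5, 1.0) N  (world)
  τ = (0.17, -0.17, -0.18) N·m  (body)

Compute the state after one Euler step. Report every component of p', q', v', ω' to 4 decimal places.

p' = p + v·dt = (-1.0160, 1.9960, 2.4800)
v' = v + a·dt = (-0.1200, -0.1400, -0.4200)
ω×(Iω) gyroscopic = (0.0648, -0.0450, 0.1120)
α = I⁻¹(τ − ω×Iω) = (0.5260, -2.0833, -1.9467)
ω + α·dt = (-0.9790, 0.7167, 0.8221)
2q̇ = q⊗(0,ω) = (-0.8000000, 0.9000000, 0.0000000, 1.0000000)
q' = normalize(q + ½dt·q⊗(0,ω)) = (-0.0160, 0.0180, 0.9995, 0.0200)

p' = (-1.0160, 1.9960, 2.4800)
q' = (-0.0160, 0.0180, 0.9995, 0.0200)
v' = (-0.1200, -0.1400, -0.4200)
ω' = (-0.9790, 0.7167, 0.8221)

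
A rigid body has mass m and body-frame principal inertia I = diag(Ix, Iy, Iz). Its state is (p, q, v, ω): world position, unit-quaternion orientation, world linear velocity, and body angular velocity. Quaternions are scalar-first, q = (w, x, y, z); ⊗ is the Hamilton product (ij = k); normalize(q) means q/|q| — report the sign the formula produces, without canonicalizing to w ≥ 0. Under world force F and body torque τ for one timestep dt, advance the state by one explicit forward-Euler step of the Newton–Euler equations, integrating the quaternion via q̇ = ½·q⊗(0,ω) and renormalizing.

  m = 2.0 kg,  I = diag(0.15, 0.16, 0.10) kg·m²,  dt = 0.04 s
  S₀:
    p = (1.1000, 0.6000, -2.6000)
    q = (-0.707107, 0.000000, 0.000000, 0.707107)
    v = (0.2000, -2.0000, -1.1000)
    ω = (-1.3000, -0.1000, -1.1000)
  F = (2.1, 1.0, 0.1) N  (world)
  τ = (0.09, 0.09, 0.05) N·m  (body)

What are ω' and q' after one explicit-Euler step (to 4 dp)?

(τ − ω×Iω)/I = (0.6440, 0.1156, 0.4870)
ω + α·dt = (-1.2742, -0.0954, -1.0805)
q⊗(0,ω) = (0.7778177, 0.9899498, -0.8485284, 0.7778177)
q + ½dt·q⊗(0,ω), renormalized = (-0.6911, 0.0198, -0.0170, 0.7222)

ω' = (-1.2742, -0.0954, -1.0805)
q' = (-0.6911, 0.0198, -0.0170, 0.7222)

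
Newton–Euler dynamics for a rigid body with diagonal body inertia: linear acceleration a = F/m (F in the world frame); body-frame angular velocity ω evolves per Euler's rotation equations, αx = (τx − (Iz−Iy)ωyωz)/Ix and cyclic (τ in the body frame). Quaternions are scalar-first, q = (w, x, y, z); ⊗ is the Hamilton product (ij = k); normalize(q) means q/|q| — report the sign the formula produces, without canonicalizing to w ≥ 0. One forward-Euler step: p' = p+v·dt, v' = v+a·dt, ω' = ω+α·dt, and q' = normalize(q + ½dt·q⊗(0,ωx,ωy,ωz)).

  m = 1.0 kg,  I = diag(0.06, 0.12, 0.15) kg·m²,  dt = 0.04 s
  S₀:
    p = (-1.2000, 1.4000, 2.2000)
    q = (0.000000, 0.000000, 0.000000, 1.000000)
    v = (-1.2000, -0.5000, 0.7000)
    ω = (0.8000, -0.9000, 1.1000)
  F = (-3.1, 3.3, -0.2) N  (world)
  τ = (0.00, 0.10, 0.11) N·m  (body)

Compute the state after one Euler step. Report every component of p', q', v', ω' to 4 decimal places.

linear accel F/m = (-3.1000, 3.3000, -0.2000)
p + v·dt = (-1.2480, 1.3800, 2.2280)
v' = v + a·dt = (-1.3240, -0.3680, 0.6920)
angular accel α = (0.4950, 1.4933, 1.0213)
ω + α·dt = (0.8198, -0.8403, 1.1409)
2q̇ = q⊗(0,ω) = (-1.1000000, 0.9000000, 0.8000000, 0.0000000)
q + ½dt·q⊗(0,ω), renormalized = (-0.0220, 0.0180, 0.0160, 0.9995)

p' = (-1.2480, 1.3800, 2.2280)
q' = (-0.0220, 0.0180, 0.0160, 0.9995)
v' = (-1.3240, -0.3680, 0.6920)
ω' = (0.8198, -0.8403, 1.1409)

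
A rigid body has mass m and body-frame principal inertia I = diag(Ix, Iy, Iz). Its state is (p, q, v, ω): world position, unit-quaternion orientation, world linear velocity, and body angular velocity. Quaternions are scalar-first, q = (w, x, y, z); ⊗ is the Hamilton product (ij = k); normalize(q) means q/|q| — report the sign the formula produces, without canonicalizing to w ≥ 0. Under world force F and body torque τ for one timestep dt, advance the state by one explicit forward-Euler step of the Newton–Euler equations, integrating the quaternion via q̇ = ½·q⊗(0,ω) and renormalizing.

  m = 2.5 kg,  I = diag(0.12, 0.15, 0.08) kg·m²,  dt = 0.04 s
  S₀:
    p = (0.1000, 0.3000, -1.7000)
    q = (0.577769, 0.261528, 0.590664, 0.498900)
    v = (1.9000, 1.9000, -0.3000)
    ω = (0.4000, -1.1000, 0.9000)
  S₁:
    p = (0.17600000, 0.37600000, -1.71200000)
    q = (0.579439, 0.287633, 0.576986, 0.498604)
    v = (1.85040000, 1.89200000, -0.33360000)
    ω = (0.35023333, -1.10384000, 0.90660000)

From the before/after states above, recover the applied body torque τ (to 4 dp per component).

Δω = ω₁−ω₀ = (-0.04976667, -0.00384000, 0.00660000)
ω₀×(Iω₀) = (0.0693, 0.0144, -0.0132)
applied torque τ = (-0.0800, 0.0000, 0.0000)

τ = (-0.0800, 0.0000, 0.0000)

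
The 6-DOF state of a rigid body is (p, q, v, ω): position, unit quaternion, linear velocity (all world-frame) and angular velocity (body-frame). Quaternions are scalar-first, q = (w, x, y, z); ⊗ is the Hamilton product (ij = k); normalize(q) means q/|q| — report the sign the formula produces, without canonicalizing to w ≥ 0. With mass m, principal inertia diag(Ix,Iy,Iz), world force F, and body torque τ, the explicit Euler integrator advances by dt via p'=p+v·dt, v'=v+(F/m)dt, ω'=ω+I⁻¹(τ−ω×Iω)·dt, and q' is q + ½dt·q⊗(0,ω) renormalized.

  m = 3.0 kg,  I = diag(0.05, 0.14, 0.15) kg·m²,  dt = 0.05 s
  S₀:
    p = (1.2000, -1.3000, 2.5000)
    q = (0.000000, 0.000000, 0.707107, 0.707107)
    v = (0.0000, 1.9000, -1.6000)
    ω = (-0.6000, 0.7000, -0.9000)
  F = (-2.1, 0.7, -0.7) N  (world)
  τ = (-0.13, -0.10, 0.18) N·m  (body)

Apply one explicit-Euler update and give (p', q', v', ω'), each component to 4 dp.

p' = (1.2000, -1.2050, 2.4200)
q' = (0.0035, -0.0283, 0.6961, 0.7173)
v' = (-0.0350, 1.9117, -1.6117)
ω' = (-0.7237, 0.6836, -0.8274)

precession coupling ω×(Iω) = (-0.0063, -0.0540, -0.0378)
α = I⁻¹(τ − ω×Iω) = (-2.4740, -0.3286, 1.4520)
ω + α·dt = (-0.7237, 0.6836, -0.8274)
Hamilton product q⊗(0,ω) = (0.1414214, -1.1313712, -0.4242642, 0.4242642)
q' = normalize(q + ½dt·q⊗(0,ω)) = (0.0035, -0.0283, 0.6961, 0.7173)
linear accel F/m = (-0.7000, 0.2333, -0.2333)
new position p' = (1.2000, -1.2050, 2.4200)
v + (F/m)dt = (-0.0350, 1.9117, -1.6117)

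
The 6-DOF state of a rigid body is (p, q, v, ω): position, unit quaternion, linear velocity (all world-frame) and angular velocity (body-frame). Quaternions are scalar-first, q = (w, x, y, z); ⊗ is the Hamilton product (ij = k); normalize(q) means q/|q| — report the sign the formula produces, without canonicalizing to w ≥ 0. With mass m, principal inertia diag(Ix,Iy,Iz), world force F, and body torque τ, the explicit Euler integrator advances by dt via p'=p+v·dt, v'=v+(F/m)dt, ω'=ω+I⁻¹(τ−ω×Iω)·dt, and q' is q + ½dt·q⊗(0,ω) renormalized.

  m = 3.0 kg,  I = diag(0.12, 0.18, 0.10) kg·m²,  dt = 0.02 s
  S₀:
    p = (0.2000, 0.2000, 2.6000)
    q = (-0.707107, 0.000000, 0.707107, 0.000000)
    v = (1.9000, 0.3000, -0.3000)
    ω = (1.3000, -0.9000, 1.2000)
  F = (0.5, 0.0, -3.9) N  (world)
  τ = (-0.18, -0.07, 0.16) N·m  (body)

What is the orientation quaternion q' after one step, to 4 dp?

q' = (-0.7006, -0.0007, 0.7133, -0.0177)

q⊗(0,ω) = (0.6363963, -0.0707107, 0.6363963, -1.7677675)
updated quaternion q' = (-0.7006, -0.0007, 0.7133, -0.0177)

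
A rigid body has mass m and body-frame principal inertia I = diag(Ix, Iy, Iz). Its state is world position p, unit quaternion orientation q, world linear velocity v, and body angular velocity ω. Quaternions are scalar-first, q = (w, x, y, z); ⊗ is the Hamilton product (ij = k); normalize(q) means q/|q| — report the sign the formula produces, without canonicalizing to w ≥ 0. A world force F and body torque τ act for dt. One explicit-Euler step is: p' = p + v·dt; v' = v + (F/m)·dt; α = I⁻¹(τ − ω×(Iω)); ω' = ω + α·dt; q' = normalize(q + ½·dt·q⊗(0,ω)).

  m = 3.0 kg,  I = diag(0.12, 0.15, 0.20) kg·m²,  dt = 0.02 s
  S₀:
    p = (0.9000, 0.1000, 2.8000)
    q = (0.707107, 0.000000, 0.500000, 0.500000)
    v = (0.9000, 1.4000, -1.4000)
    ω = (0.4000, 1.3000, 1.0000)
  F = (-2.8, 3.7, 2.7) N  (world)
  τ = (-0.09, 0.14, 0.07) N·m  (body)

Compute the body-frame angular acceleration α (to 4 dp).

gyro term ω×Iω = (0.0650, -0.0320, 0.0156)
(τ − ω×Iω)/I = (-1.2917, 1.1467, 0.2720)

α = (-1.2917, 1.1467, 0.2720)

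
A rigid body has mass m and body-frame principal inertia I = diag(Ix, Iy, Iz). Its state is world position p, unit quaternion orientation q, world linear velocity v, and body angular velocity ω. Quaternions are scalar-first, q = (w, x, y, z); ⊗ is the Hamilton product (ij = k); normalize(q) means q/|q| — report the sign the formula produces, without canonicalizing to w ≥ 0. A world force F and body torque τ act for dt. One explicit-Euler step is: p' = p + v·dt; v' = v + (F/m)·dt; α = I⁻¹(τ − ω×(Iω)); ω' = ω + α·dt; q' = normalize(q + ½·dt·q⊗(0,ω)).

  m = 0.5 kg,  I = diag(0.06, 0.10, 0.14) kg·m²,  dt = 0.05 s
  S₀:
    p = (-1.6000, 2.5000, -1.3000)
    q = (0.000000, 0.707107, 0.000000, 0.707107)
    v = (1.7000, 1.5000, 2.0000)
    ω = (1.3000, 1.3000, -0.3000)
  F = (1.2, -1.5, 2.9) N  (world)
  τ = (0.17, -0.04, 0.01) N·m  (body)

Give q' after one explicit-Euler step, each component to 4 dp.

2q̇ = q⊗(0,ω) = (-0.7071070, -0.9192391, 1.1313712, 0.9192391)
updated quaternion q' = (-0.0177, 0.6834, 0.0283, 0.7293)

q' = (-0.0177, 0.6834, 0.0283, 0.7293)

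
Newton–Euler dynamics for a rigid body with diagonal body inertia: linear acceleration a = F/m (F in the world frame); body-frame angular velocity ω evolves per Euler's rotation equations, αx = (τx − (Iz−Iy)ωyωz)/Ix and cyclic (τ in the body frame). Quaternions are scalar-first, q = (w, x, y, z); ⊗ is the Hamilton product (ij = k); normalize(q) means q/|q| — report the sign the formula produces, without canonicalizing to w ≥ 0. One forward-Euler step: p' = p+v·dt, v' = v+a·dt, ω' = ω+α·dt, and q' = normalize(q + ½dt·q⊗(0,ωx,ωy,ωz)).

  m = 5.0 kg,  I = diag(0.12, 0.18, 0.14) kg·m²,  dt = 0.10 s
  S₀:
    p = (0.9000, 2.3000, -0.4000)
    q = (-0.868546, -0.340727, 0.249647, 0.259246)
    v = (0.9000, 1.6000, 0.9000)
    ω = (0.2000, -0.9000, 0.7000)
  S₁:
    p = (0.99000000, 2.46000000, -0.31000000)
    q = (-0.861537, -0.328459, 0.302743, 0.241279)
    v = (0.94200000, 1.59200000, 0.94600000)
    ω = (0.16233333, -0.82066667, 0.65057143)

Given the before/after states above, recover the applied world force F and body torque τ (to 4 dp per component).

F = (2.1000, -0.4000, 2.3000)
τ = (-0.0200, 0.1400, -0.0800)

Δω = ω₁−ω₀ = (-0.03766667, 0.07933333, -0.04942857)
precession coupling = (0.0252, -0.0028, -0.0108)
I·α + gyro = (-0.0200, 0.1400, -0.0800)
Δv = v₁−v₀ = (0.04200000, -0.00800000, 0.04600000)
F = m·Δv/dt = (2.1000, -0.4000, 2.3000)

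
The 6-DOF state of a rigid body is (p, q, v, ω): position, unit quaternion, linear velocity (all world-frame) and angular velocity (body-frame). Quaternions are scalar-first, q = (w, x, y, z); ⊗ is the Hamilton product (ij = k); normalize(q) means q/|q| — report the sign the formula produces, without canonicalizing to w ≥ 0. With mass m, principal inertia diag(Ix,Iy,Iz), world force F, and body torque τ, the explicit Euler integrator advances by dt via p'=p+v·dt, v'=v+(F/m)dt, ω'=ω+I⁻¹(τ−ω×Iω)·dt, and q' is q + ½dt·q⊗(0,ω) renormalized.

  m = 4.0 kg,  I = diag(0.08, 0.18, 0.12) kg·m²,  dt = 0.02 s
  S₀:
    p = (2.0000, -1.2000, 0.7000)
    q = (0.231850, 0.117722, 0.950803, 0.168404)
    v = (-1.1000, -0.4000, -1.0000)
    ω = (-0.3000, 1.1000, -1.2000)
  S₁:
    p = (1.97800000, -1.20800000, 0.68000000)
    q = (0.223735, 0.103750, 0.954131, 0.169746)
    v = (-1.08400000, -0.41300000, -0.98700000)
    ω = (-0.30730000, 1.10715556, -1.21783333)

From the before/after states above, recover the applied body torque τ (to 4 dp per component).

rate change Δω = (-0.00730000, 0.00715556, -0.01783333)
I·α + gyro = (0.0500, 0.0500, -0.1400)

τ = (0.0500, 0.0500, -0.1400)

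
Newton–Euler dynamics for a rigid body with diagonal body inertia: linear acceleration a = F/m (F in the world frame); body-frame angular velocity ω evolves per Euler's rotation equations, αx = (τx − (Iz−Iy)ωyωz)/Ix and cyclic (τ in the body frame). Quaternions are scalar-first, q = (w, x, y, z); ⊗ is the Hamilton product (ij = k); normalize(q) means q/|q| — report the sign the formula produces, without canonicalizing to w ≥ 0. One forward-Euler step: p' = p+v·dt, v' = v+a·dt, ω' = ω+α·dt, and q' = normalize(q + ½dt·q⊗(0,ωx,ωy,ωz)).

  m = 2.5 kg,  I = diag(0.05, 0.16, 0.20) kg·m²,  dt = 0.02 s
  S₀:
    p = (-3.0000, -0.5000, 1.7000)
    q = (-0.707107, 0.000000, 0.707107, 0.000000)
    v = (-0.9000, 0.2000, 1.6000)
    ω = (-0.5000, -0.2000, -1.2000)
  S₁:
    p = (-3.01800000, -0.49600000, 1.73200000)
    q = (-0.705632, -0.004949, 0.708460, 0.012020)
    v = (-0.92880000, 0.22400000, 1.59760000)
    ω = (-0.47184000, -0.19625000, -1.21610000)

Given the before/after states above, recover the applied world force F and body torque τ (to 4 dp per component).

F = (-3.6000, 3.0000, -0.3000)
τ = (0.0800, -0.0600, -0.1500)

Δv = v₁−v₀ = (-0.02880000, 0.02400000, -0.00240000)
F = m·Δv/dt = (-3.6000, 3.0000, -0.3000)
rate change Δω = (0.02816000, 0.00375000, -0.01610000)
I·α + gyro = (0.0800, -0.0600, -0.1500)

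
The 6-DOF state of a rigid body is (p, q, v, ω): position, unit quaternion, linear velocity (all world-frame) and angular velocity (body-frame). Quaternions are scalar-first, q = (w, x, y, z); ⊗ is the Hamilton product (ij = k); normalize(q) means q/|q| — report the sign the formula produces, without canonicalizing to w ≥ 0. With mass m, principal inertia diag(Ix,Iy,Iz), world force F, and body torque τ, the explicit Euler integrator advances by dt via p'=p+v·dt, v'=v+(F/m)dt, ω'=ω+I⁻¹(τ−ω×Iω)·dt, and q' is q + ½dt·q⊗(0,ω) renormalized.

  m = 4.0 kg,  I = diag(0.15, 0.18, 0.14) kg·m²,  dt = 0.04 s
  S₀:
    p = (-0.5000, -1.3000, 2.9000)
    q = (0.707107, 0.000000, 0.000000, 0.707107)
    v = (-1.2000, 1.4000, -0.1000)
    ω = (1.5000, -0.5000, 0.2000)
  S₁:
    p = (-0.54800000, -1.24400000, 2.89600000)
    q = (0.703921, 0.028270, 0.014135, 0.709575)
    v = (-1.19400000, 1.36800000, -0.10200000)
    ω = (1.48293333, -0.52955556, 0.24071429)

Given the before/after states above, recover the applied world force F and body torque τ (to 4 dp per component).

F = (0.6000, -3.2000, -0.2000)
τ = (-0.0600, -0.1300, 0.1200)

Δv = v₁−v₀ = (0.00600000, -0.03200000, -0.00200000)
applied force F = (0.6000, -3.2000, -0.2000)
ω₁ − ω₀ = (-0.01706667, -0.02955556, 0.04071429)
τ = I·(Δω/dt) + ω₀×(Iω₀) = (-0.0600, -0.1300, 0.1200)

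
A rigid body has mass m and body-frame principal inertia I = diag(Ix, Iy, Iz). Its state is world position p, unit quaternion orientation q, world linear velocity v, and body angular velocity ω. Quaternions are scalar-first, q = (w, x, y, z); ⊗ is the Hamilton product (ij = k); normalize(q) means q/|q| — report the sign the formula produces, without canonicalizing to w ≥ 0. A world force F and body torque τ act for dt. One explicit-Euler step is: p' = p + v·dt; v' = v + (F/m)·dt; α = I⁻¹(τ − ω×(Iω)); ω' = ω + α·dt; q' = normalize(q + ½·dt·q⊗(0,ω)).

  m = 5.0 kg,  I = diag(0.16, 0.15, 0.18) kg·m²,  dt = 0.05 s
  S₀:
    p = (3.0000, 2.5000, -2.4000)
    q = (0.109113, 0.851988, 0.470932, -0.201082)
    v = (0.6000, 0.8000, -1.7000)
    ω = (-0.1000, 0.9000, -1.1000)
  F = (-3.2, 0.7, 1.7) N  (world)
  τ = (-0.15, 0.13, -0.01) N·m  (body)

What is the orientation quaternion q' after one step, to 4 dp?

q' = (0.0951, 0.8428, 0.4970, -0.1836)

q⊗(0,ω) = (-0.5598302, -0.3479627, 1.0554967, 0.6938581)
q' = normalize(q + ½dt·q⊗(0,ω)) = (0.0951, 0.8428, 0.4970, -0.1836)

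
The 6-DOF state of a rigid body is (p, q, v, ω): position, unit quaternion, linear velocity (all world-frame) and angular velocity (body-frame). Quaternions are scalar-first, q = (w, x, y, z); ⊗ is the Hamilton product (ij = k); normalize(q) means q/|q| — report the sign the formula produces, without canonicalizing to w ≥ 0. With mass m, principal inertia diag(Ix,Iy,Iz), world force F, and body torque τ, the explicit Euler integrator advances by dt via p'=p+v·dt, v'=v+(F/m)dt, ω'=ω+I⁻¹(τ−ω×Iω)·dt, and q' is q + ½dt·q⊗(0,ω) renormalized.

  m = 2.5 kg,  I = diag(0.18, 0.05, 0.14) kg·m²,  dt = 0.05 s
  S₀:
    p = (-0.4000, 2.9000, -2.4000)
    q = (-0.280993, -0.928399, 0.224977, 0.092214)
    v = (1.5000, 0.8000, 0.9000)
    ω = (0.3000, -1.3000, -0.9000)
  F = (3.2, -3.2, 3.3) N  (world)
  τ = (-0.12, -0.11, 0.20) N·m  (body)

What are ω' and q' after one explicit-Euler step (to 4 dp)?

ω×(Iω) gyroscopic = (0.1053, -0.0108, 0.0507)
α = I⁻¹(τ − ω×Iω) = (-1.2517, -1.9840, 1.0664)
ω' = ω + α·dt = (0.2374, -1.3992, -0.8467)
2q̇ = q⊗(0,ω) = (0.6539824, -0.1668990, -0.4426040, 1.3923193)
updated quaternion q' = (-0.2644, -0.9318, 0.2137, 0.1269)

ω' = (0.2374, -1.3992, -0.8467)
q' = (-0.2644, -0.9318, 0.2137, 0.1269)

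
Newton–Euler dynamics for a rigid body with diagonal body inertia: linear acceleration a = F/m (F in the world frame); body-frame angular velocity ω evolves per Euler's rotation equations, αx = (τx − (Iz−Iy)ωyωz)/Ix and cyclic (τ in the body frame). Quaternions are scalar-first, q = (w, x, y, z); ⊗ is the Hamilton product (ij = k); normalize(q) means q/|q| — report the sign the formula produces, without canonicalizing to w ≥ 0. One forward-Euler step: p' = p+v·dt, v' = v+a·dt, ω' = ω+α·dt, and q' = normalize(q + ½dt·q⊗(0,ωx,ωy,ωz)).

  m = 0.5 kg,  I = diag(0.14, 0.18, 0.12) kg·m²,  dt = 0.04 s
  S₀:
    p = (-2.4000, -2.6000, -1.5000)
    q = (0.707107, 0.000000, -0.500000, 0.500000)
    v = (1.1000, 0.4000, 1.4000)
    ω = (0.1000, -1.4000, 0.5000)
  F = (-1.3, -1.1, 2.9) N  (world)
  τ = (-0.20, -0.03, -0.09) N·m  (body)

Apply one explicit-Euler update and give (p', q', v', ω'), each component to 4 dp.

(τ − ω×Iω)/I = (-1.7286, -0.1722, -0.7033)
ω' = ω + α·dt = (0.0309, -1.4069, 0.4719)
Hamilton product q⊗(0,ω) = (-0.9500000, 0.5207107, -0.9399498, 0.4035535)
updated quaternion q' = (0.6878, 0.0104, -0.5186, 0.5078)
a = (-2.6000, -2.2000, 5.8000)
p' = p + v·dt = (-2.3560, -2.5840, -1.4440)
v + (F/m)dt = (0.9960, 0.3120, 1.6320)

p' = (-2.3560, -2.5840, -1.4440)
q' = (0.6878, 0.0104, -0.5186, 0.5078)
v' = (0.9960, 0.3120, 1.6320)
ω' = (0.0309, -1.4069, 0.4719)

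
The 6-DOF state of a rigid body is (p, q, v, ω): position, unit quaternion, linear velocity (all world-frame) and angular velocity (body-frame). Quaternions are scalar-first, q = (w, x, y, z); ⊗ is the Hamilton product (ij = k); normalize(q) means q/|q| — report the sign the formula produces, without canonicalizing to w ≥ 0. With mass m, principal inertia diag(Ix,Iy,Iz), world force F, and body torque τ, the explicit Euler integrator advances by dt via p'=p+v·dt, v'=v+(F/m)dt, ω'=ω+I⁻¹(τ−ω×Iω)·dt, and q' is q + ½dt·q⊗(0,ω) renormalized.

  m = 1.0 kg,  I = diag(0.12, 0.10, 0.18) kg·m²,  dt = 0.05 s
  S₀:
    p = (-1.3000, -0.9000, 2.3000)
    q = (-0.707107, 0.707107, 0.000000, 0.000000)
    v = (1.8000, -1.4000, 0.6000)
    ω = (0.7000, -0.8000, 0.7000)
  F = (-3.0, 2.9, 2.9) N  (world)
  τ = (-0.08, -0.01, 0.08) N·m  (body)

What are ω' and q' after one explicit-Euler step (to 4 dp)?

ω' = (0.6853, -0.7903, 0.7191)
q' = (-0.7191, 0.6944, 0.0018, -0.0265)

α = I⁻¹(τ − ω×Iω) = (-0.2933, 0.1940, 0.3822)
ω' = ω + α·dt = (0.6853, -0.7903, 0.7191)
Hamilton product q⊗(0,ω) = (-0.4949749, -0.4949749, 0.0707107, -1.0606605)
q + ½dt·q⊗(0,ω), renormalized = (-0.7191, 0.6944, 0.0018, -0.0265)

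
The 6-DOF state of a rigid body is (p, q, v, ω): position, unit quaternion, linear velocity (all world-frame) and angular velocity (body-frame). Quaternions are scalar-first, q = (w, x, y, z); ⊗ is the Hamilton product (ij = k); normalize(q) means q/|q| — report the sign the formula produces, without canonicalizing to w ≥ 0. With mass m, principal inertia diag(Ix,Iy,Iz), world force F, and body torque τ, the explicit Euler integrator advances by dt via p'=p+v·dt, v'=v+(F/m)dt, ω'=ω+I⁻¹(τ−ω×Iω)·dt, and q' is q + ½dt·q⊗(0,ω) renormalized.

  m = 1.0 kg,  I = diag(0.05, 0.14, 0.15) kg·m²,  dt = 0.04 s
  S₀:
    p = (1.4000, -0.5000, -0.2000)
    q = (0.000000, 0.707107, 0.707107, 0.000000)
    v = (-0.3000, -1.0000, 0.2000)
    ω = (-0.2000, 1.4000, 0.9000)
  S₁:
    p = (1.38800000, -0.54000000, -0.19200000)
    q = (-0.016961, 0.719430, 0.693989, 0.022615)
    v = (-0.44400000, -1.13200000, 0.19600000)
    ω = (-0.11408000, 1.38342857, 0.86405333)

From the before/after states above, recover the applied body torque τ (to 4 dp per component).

ω₁ − ω₀ = (0.08592000, -0.01657143, -0.03594667)
gyro term ω₀×Iω₀ = (0.0126, 0.0180, -0.0252)
I·α + gyro = (0.1200, -0.0400, -0.1600)

τ = (0.1200, -0.0400, -0.1600)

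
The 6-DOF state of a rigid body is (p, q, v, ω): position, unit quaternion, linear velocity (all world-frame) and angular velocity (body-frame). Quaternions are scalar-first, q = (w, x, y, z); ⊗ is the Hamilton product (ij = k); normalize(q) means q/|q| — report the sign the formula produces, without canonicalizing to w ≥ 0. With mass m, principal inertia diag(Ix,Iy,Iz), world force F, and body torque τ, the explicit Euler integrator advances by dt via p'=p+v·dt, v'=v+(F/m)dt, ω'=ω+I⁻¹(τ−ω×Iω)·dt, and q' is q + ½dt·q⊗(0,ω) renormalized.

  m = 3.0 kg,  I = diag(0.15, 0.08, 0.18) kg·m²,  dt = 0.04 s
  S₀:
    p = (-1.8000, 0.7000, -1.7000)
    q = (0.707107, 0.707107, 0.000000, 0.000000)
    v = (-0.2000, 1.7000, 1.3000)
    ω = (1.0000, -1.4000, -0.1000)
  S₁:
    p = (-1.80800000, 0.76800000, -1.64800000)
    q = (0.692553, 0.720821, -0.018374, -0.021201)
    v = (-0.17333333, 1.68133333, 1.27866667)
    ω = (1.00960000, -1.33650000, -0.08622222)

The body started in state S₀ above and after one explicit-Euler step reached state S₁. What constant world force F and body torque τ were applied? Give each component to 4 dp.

F = (2.0000, -1.4000, -1.6000)
τ = (0.0500, 0.1300, 0.1600)

velocity change Δv = (0.02666667, -0.01866667, -0.02133333)
m·(v₁−v₀)/dt = (2.0000, -1.4000, -1.6000)
Δω = ω₁−ω₀ = (0.00960000, 0.06350000, 0.01377778)
ω₀×(Iω₀) = (0.0140, 0.0030, 0.0980)
I·α + gyro = (0.0500, 0.1300, 0.1600)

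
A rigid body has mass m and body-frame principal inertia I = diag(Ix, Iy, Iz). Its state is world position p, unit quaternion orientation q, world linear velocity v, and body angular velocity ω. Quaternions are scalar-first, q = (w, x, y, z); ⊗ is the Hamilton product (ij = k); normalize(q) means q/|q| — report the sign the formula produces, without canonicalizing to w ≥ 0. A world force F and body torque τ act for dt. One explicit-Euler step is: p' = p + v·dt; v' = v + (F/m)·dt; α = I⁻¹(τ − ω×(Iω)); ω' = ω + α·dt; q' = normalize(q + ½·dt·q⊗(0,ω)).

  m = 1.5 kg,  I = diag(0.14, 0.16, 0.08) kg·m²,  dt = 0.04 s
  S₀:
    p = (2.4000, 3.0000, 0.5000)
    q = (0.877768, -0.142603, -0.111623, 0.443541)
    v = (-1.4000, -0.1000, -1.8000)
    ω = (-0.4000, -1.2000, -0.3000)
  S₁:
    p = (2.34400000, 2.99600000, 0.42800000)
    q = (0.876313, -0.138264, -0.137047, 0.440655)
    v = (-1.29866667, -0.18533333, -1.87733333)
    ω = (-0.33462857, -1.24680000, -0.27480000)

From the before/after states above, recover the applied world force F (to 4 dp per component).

F = (3.8000, -3.2000, -2.9000)

v₁ − v₀ = (0.10133333, -0.08533333, -0.07733333)
applied force F = (3.8000, -3.2000, -2.9000)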